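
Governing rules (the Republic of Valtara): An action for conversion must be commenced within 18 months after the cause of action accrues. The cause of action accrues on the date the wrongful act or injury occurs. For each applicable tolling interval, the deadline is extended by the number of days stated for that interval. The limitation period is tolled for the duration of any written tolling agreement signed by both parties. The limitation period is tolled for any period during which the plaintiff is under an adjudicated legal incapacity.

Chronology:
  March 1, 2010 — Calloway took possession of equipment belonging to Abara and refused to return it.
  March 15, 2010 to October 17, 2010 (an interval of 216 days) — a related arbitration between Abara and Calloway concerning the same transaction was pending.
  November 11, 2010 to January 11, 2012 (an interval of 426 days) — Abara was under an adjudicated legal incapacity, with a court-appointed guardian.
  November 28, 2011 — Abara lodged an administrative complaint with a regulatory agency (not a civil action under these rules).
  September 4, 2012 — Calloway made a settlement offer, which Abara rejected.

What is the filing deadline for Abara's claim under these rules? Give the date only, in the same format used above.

October 31, 2012

The limitation period began to run on March 1, 2010.
The untolled deadline — 18 months after March 1, 2010 — is September 1, 2011.
The period was tolled for 426 days by the plaintiff's legal incapacity (November 11, 2010 to January 11, 2012), pushing the deadline to October 31, 2012.
No stated provision tolls the period for a pending arbitration, so the interval from March 15, 2010 to October 17, 2010 has no effect on the deadline.
None of the other events listed affects the running of the period under the stated rules.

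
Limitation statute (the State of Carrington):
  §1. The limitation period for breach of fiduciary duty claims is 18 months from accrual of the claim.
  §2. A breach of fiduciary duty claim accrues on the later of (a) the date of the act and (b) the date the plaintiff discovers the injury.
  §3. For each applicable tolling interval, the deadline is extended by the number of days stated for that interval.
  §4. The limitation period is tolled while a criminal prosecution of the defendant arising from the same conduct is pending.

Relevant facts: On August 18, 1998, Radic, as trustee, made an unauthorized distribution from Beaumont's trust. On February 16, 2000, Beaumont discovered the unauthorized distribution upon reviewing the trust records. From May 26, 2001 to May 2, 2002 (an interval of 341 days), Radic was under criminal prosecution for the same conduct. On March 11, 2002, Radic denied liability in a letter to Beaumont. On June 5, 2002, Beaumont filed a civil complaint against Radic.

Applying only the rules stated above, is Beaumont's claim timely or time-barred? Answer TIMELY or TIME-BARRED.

Because discovery on February 16, 2000 post-dates the August 18, 1998 act, accrual under the later-of rule falls on February 16, 2000.
18 months from February 16, 2000 is August 16, 2001.
The period was tolled for 341 days by the pending criminal prosecution (May 26, 2001 to May 2, 2002), pushing the deadline to July 23, 2002.
None of the other events listed affects the running of the period under the stated rules.
The June 5, 2002 filing precedes the July 23, 2002 deadline; the claim is timely.

TIMELY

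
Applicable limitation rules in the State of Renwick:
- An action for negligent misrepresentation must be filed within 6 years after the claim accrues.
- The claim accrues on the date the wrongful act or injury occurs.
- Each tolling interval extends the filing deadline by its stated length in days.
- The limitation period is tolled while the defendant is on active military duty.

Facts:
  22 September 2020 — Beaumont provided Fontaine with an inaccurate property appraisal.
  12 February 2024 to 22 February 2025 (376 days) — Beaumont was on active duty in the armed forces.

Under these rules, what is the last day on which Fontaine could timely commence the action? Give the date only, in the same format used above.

The claim accrued on 22 September 2020, when the wrongful act occurred.
6 years from 22 September 2020 is 22 September 2026.
The defendant's active military service from 12 February 2024 to 22 February 2025 tolled the period for 376 days, extending the deadline to 3 October 2027.

3 October 2027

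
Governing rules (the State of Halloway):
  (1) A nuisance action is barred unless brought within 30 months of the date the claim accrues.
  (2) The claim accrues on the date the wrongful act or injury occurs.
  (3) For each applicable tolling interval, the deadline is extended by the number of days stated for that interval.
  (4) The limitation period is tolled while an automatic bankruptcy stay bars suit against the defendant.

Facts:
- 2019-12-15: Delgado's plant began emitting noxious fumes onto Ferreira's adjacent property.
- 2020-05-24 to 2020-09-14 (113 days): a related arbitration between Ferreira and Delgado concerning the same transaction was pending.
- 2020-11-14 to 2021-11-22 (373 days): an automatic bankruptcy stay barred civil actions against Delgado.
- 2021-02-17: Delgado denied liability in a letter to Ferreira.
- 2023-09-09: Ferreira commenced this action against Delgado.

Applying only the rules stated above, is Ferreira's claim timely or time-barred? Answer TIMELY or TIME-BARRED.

The claim accrued on 2019-12-15, when the wrongful act occurred.
30 months from 2019-12-15 is 2022-06-15.
The automatic bankruptcy stay from 2020-11-14 to 2021-11-22 tolled the period for 373 days, extending the deadline to 2023-06-23.
Although a pending arbitration ran from 2020-05-24 to 2020-09-14, the stated rules do not make that a tolling event, so it is disregarded.
None of the other events listed affects the running of the period under the stated rules.
The 2023-09-09 filing falls after the 2023-06-23 deadline; the claim is time-barred.

TIME-BARRED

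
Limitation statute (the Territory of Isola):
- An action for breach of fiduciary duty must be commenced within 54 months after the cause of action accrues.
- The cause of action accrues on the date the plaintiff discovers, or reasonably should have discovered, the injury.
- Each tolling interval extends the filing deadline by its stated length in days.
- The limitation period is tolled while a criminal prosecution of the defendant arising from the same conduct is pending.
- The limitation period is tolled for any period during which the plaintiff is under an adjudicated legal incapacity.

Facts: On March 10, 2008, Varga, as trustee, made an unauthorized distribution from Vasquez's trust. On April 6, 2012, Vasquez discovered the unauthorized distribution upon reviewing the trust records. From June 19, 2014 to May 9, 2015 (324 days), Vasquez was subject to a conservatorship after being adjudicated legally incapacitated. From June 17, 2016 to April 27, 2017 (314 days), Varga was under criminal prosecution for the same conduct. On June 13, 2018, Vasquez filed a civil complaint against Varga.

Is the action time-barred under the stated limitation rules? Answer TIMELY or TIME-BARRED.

The claim did not accrue until Vasquez discovered the injury on April 6, 2012; the March 10, 2008 act date does not start the clock under the stated rule.
The untolled deadline — 54 months after April 6, 2012 — is October 6, 2016.
The plaintiff's legal incapacity from June 19, 2014 to May 9, 2015 tolled the period for 324 days, extending the deadline to August 26, 2017.
The pending criminal prosecution from June 17, 2016 to April 27, 2017 tolled the period for 314 days, extending the deadline to July 6, 2018.
The June 13, 2018 filing precedes the July 6, 2018 deadline; the claim is timely.

TIMELY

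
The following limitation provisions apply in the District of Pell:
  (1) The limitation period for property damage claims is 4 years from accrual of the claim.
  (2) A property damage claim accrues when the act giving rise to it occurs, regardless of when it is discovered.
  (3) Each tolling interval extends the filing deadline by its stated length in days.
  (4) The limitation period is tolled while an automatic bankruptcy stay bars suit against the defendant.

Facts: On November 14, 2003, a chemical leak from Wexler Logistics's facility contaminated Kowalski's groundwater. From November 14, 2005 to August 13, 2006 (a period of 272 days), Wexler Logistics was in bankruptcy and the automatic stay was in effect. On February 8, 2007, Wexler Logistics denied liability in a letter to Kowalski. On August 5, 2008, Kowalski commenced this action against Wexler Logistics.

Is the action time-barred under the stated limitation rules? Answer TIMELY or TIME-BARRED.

The claim accrued on November 14, 2003, when the wrongful act occurred.
Adding the 4 years base period to November 14, 2003 gives a deadline of November 14, 2007, before any tolling.
Because the automatic bankruptcy stay ran from November 14, 2005 to August 13, 2006, the deadline is extended by 272 days to August 12, 2008.
The other events in the timeline have no effect on the limitation period under the stated rules.
Filing on August 5, 2008 beat the August 12, 2008 deadline — the action is timely.

TIMELY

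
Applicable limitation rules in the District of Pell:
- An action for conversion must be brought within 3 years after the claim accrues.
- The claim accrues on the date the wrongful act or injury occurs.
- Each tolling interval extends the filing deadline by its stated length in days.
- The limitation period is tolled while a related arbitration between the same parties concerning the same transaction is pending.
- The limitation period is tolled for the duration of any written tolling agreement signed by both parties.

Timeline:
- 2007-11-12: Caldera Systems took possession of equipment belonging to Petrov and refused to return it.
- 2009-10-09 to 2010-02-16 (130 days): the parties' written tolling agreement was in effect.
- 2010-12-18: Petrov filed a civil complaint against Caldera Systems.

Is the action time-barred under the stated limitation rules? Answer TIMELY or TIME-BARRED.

The claim accrued on 2007-11-12, the date of the act.
3 years from 2007-11-12 is 2010-11-12.
The period was tolled for 130 days by the written tolling agreement (2009-10-09 to 2010-02-16), pushing the deadline to 2011-03-22.
Filing on 2010-12-18 beat the 2011-03-22 deadline — the action is timely.

TIMELY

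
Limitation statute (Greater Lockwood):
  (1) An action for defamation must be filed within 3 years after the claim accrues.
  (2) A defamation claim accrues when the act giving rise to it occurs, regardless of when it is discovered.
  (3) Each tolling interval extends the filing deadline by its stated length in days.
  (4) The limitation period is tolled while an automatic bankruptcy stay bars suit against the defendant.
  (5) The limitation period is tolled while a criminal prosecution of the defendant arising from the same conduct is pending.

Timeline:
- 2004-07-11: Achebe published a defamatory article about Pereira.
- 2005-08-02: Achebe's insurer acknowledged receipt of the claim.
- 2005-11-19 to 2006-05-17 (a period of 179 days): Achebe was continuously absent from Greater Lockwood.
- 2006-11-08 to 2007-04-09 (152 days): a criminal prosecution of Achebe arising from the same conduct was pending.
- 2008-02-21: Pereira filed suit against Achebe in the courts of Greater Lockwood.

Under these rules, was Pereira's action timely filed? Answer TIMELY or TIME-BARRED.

TIME-BARRED

The claim accrued on 2004-07-11, when the wrongful act occurred.
Adding the 3 years base period to 2004-07-11 gives a deadline of 2007-07-11, before any tolling.
Because the pending criminal prosecution ran from 2006-11-08 to 2007-04-09, the deadline is extended by 152 days to 2007-12-10.
Although the defendant's absence ran from 2005-11-19 to 2006-05-17, the stated rules do not make that a tolling event, so it is disregarded.
The other events in the timeline have no effect on the limitation period under the stated rules.
Pereira filed on 2008-02-21, after the 2007-12-10 deadline, so the action is time-barred.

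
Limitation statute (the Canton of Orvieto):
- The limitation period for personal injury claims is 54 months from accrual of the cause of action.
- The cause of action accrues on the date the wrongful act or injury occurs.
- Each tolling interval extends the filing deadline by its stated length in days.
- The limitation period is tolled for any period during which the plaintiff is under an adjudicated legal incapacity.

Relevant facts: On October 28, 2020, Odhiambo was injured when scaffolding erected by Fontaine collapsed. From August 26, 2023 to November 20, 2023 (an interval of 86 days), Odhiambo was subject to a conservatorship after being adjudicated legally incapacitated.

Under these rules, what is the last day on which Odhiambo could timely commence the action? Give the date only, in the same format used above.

The claim accrued on October 28, 2020, when the wrongful act occurred.
54 months from October 28, 2020 is April 28, 2025.
Because the plaintiff's legal incapacity ran from August 26, 2023 to November 20, 2023, the deadline is extended by 86 days to July 23, 2025.

July 23, 2025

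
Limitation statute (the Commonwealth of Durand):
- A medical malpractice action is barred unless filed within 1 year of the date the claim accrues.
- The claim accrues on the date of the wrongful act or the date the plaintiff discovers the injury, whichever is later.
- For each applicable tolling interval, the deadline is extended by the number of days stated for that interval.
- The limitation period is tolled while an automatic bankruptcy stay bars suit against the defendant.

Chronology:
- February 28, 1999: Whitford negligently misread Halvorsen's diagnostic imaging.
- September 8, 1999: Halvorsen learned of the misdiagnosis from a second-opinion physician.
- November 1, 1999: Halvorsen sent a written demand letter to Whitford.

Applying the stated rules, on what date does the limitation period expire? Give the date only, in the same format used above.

September 8, 2000

Because discovery on September 8, 1999 post-dates the February 28, 1999 act, accrual under the later-of rule falls on September 8, 1999.
Adding the 1 year base period to September 8, 1999 gives a deadline of September 8, 2000, before any tolling.
The other events in the timeline have no effect on the limitation period under the stated rules.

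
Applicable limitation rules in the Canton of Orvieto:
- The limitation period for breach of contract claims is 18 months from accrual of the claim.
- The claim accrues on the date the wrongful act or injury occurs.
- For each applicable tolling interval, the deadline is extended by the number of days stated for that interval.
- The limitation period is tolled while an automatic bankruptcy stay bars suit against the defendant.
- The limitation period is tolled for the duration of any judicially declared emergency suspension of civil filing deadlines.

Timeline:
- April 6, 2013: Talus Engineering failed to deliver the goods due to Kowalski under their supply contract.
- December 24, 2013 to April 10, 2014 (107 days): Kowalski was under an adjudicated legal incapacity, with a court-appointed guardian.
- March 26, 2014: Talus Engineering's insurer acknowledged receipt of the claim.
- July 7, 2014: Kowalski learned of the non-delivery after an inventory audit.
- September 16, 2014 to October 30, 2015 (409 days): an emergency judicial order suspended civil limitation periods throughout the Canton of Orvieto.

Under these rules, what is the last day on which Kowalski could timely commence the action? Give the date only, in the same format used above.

November 19, 2015

The claim accrued on April 6, 2013, when the wrongful act occurred; under the stated occurrence rule the July 7, 2014 discovery does not delay accrual.
18 months from April 6, 2013 is October 6, 2014.
The period was tolled for 409 days by the emergency suspension of filing deadlines (September 16, 2014 to October 30, 2015), pushing the deadline to November 19, 2015.
Although the plaintiff's incapacity ran from December 24, 2013 to April 10, 2014, the stated rules do not make that a tolling event, so it is disregarded.
Nothing else in the chronology tolls or restarts the period.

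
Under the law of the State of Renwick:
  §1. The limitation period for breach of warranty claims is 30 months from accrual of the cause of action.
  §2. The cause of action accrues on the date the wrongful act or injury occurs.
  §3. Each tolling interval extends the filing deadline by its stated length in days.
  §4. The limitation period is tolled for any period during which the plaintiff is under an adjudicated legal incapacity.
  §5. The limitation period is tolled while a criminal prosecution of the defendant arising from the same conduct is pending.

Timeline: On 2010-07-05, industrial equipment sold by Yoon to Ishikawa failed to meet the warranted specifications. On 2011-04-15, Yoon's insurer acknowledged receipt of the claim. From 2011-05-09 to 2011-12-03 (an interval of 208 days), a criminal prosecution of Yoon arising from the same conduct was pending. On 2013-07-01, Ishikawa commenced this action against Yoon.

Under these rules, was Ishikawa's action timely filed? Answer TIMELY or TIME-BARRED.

TIMELY

The cause of action accrued on 2010-07-05, the date of the act.
The untolled deadline — 30 months after 2010-07-05 — is 2013-01-05.
Because the pending criminal prosecution ran from 2011-05-09 to 2011-12-03, the deadline is extended by 208 days to 2013-08-01.
None of the other events listed affects the running of the period under the stated rules.
The 2013-07-01 filing precedes the 2013-08-01 deadline; the claim is timely.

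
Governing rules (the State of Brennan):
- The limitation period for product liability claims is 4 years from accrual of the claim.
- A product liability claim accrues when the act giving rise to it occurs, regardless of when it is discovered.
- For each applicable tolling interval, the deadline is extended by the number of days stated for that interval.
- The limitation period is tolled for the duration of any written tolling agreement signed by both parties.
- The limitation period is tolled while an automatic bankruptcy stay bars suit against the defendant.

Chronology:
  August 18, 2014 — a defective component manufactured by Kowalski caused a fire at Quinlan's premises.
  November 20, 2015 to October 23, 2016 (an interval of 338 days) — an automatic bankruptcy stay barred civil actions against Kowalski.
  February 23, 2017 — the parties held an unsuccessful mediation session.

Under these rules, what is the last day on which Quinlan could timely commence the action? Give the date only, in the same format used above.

The claim accrued on August 18, 2014, when the wrongful act occurred.
The untolled deadline — 4 years after August 18, 2014 — is August 18, 2018.
The automatic bankruptcy stay from November 20, 2015 to October 23, 2016 tolled the period for 338 days, extending the deadline to July 22, 2019.
The other events in the timeline have no effect on the limitation period under the stated rules.

July 22, 2019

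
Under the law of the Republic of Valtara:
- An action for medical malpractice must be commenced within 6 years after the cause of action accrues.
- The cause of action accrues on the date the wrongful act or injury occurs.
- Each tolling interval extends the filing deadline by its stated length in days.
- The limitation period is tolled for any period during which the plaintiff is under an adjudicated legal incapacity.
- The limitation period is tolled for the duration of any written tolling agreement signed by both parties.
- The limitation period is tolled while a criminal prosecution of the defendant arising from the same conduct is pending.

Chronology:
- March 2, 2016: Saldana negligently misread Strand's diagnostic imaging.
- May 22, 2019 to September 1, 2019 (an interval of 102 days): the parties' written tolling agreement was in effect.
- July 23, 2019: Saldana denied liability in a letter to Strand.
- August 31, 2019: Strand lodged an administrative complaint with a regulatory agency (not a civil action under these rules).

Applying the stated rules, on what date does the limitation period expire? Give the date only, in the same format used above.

The limitation period began to run on March 2, 2016.
The untolled deadline — 6 years after March 2, 2016 — is March 2, 2022.
The written tolling agreement from May 22, 2019 to September 1, 2019 tolled the period for 102 days, extending the deadline to June 12, 2022.
None of the other events listed affects the running of the period under the stated rules.

June 12, 2022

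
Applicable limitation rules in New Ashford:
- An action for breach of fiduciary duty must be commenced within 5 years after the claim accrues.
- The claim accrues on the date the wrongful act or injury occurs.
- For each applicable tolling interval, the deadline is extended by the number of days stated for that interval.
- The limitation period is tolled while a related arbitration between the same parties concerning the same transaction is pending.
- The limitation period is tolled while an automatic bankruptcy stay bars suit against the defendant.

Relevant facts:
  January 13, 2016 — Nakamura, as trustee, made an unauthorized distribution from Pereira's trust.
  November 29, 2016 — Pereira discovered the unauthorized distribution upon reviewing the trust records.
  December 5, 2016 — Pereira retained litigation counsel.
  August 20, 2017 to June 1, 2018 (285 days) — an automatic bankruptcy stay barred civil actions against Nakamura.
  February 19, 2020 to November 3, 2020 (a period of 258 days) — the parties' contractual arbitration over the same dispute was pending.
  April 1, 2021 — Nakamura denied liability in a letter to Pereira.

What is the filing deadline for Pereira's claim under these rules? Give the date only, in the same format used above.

Accrual is governed by the date of the act, so the period began to run on January 13, 2016; the later discovery on November 29, 2016 is irrelevant under the stated rule.
5 years from January 13, 2016 is January 13, 2021.
The automatic bankruptcy stay from August 20, 2017 to June 1, 2018 tolled the period for 285 days, extending the deadline to October 25, 2021.
Because the pending related arbitration ran from February 19, 2020 to November 3, 2020, the deadline is extended by 258 days to July 10, 2022.
Nothing else in the chronology tolls or restarts the period.

July 10, 2022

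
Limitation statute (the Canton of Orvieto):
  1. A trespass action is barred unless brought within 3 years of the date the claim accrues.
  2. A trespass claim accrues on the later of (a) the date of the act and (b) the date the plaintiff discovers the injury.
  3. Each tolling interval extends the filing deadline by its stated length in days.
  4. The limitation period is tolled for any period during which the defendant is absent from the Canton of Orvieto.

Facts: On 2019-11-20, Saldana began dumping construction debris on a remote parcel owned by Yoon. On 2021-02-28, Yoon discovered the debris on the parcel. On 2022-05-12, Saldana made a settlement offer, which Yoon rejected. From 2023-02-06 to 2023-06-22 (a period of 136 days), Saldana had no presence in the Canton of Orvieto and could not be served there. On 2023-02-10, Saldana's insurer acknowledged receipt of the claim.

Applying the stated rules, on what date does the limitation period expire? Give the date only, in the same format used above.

The claim accrued on 2021-02-28 — the later of the 2019-11-20 act and the 2021-02-28 discovery.
3 years from 2021-02-28 is 2024-02-28.
The period was tolled for 136 days by the defendant's absence from the jurisdiction (2023-02-06 to 2023-06-22), pushing the deadline to 2024-07-13.
None of the other events listed affects the running of the period under the stated rules.

2024-07-13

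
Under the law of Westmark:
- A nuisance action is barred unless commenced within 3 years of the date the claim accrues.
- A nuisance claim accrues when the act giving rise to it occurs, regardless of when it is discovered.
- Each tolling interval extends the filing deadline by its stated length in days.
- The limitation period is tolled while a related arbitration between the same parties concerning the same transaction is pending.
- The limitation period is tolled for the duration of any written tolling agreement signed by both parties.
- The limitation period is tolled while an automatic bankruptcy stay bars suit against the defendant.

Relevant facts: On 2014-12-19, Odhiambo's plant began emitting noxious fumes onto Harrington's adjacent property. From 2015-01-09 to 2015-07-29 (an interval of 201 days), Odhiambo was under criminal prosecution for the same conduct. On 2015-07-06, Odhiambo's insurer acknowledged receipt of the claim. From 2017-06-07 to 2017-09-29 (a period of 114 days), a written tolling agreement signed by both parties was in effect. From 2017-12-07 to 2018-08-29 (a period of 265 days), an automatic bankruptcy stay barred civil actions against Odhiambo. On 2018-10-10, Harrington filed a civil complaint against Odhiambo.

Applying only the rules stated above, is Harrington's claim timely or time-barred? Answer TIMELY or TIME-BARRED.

TIMELY

The claim accrued on 2014-12-19, the date of the act.
Adding the 3 years base period to 2014-12-19 gives a deadline of 2017-12-19, before any tolling.
Because the written tolling agreement ran from 2017-06-07 to 2017-09-29, the deadline is extended by 114 days to 2018-04-12.
The automatic bankruptcy stay from 2017-12-07 to 2018-08-29 tolled the period for 265 days, extending the deadline to 2019-01-02.
The pending criminal prosecution from 2015-01-09 to 2015-07-29 does not toll the period, because no stated rule makes a criminal prosecution a tolling event.
None of the other events listed affects the running of the period under the stated rules.
The 2018-10-10 filing precedes the 2019-01-02 deadline; the claim is timely.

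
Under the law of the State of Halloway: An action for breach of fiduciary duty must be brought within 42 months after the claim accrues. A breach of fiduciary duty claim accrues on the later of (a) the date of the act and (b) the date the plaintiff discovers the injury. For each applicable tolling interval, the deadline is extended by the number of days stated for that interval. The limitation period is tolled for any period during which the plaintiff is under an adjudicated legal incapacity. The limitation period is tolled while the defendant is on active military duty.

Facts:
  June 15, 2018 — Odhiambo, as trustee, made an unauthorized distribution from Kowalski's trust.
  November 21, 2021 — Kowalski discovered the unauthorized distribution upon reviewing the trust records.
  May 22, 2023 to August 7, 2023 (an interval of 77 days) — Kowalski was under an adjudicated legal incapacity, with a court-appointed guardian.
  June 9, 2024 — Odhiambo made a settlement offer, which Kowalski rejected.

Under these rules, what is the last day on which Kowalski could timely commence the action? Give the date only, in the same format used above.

August 6, 2025

Because discovery on November 21, 2021 post-dates the June 15, 2018 act, accrual under the later-of rule falls on November 21, 2021.
Adding the 42 months base period to November 21, 2021 gives a deadline of May 21, 2025, before any tolling.
The period was tolled for 77 days by the plaintiff's legal incapacity (May 22, 2023 to August 7, 2023), pushing the deadline to August 6, 2025.
Nothing else in the chronology tolls or restarts the period.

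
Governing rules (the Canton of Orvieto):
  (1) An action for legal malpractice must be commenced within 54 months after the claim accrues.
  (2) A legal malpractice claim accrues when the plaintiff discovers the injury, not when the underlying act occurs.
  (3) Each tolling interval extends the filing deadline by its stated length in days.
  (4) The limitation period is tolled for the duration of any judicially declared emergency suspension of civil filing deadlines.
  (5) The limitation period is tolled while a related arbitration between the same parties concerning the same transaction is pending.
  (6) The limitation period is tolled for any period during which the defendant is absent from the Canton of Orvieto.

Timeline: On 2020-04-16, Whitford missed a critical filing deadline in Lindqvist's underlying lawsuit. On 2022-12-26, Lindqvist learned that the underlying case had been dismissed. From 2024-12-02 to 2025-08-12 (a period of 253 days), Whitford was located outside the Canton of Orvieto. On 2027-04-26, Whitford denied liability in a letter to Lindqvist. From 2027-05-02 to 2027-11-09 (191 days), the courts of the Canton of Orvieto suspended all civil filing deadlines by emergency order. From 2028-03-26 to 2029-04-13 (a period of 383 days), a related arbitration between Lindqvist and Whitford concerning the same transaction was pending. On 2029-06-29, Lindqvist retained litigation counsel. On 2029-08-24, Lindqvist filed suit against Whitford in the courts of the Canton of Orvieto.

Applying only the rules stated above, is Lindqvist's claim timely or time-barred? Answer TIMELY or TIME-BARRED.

The claim did not accrue until Lindqvist discovered the injury on 2022-12-26; the 2020-04-16 act date does not start the clock under the stated rule.
Adding the 54 months base period to 2022-12-26 gives a deadline of 2027-06-26, before any tolling.
The defendant's absence from the jurisdiction from 2024-12-02 to 2025-08-12 tolled the period for 253 days, extending the deadline to 2028-03-05.
The emergency suspension of filing deadlines from 2027-05-02 to 2027-11-09 tolled the period for 191 days, extending the deadline to 2028-09-12.
The period was tolled for 383 days by the pending related arbitration (2028-03-26 to 2029-04-13), pushing the deadline to 2029-09-30.
None of the other events listed affects the running of the period under the stated rules.
Lindqvist filed on 2029-08-24, before the 2029-09-30 deadline, so the action is timely.

TIMELY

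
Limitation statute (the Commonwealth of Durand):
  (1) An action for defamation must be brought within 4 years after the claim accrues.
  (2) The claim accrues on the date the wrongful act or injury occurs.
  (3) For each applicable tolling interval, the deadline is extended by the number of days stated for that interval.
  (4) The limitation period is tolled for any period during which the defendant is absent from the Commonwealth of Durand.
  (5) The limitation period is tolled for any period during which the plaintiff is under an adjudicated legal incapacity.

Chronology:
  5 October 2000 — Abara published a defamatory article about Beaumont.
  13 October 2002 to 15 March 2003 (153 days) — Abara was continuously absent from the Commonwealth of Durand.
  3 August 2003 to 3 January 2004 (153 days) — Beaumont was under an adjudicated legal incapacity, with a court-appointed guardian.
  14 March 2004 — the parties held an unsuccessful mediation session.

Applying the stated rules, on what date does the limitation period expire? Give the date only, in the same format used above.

The claim accrued on 5 October 2000, when the wrongful act occurred.
Adding the 4 years base period to 5 October 2000 gives a deadline of 5 October 2004, before any tolling.
The defendant's absence from the jurisdiction from 13 October 2002 to 15 March 2003 tolled the period for 153 days, extending the deadline to 7 March 2005.
The period was tolled for 153 days by the plaintiff's legal incapacity (3 August 2003 to 3 January 2004), pushing the deadline to 7 August 2005.
None of the other events listed affects the running of the period under the stated rules.

7 August 2005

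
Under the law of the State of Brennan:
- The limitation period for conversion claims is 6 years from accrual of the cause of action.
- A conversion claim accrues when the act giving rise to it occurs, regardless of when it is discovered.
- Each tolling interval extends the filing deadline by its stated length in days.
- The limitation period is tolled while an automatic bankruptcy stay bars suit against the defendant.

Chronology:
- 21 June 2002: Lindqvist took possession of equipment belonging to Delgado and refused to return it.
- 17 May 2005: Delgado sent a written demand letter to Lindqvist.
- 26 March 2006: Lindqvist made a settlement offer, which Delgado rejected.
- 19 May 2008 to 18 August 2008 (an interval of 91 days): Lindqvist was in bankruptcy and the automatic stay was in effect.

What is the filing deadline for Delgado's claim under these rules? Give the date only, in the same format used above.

20 September 2008

The claim accrued on 21 June 2002, when the wrongful act occurred.
The untolled deadline — 6 years after 21 June 2002 — is 21 June 2008.
The period was tolled for 91 days by the automatic bankruptcy stay (19 May 2008 to 18 August 2008), pushing the deadline to 20 September 2008.
None of the other events listed affects the running of the period under the stated rules.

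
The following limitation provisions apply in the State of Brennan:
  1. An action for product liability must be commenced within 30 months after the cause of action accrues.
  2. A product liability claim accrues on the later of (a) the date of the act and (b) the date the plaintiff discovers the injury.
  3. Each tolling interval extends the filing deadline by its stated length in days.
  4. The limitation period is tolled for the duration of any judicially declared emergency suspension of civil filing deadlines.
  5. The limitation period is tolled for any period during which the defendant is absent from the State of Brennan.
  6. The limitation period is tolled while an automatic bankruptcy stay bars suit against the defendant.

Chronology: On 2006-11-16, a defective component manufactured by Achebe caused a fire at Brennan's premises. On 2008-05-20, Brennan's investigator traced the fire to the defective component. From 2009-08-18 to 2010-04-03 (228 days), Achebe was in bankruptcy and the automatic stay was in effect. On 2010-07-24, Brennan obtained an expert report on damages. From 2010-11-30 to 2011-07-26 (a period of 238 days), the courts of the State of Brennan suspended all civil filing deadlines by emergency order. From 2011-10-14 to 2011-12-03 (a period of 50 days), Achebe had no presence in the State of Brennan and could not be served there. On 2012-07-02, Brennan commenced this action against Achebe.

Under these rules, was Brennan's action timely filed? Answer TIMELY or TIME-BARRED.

Taking the later of the act (2006-11-16) and discovery (2008-05-20), the claim accrued on 2008-05-20.
Adding the 30 months base period to 2008-05-20 gives a deadline of 2010-11-20, before any tolling.
The automatic bankruptcy stay from 2009-08-18 to 2010-04-03 tolled the period for 228 days, extending the deadline to 2011-07-06.
The period was tolled for 238 days by the emergency suspension of filing deadlines (2010-11-30 to 2011-07-26), pushing the deadline to 2012-02-29.
The period was tolled for 50 days by the defendant's absence from the jurisdiction (2011-10-14 to 2011-12-03), pushing the deadline to 2012-04-19.
Nothing else in the chronology tolls or restarts the period.
Brennan filed on 2012-07-02, after the 2012-04-19 deadline, so the action is time-barred.

TIME-BARRED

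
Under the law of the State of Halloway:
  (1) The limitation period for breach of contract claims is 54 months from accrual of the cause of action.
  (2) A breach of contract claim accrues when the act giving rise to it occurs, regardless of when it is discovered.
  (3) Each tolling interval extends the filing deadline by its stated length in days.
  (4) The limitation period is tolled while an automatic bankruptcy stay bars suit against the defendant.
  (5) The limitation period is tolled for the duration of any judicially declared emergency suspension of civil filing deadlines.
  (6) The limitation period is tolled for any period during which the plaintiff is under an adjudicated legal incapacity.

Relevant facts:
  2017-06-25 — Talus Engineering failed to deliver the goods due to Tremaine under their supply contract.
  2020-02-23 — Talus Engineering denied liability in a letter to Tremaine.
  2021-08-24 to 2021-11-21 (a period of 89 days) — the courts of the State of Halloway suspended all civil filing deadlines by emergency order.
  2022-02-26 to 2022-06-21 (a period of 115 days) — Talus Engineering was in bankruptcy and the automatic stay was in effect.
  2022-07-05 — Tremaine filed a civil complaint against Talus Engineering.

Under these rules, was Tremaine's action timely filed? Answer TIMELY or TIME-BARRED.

The limitation period began to run on 2017-06-25.
Adding the 54 months base period to 2017-06-25 gives a deadline of 2021-12-25, before any tolling.
Because the emergency suspension of filing deadlines ran from 2021-08-24 to 2021-11-21, the deadline is extended by 89 days to 2022-03-24.
Because the automatic bankruptcy stay ran from 2022-02-26 to 2022-06-21, the deadline is extended by 115 days to 2022-07-17.
The other events in the timeline have no effect on the limitation period under the stated rules.
Tremaine filed on 2022-07-05, before the 2022-07-17 deadline, so the action is timely.

TIMELY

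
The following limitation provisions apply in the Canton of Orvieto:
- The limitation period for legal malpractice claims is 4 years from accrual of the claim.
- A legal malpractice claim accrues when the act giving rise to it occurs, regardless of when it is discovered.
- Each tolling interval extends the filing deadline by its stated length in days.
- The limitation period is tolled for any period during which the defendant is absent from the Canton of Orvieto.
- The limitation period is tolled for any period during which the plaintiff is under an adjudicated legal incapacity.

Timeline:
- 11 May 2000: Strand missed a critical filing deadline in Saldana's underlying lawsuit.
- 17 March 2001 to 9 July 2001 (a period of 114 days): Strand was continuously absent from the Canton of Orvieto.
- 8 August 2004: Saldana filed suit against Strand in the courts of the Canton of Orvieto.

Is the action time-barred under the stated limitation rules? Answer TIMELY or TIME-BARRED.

The claim accrued on 11 May 2000, the date of the act.
Adding the 4 years base period to 11 May 2000 gives a deadline of 11 May 2004, before any tolling.
The period was tolled for 114 days by the defendant's absence from the jurisdiction (17 March 2001 to 9 July 2001), pushing the deadline to 2 September 2004.
The 8 August 2004 filing precedes the 2 September 2004 deadline; the claim is timely.

TIMELY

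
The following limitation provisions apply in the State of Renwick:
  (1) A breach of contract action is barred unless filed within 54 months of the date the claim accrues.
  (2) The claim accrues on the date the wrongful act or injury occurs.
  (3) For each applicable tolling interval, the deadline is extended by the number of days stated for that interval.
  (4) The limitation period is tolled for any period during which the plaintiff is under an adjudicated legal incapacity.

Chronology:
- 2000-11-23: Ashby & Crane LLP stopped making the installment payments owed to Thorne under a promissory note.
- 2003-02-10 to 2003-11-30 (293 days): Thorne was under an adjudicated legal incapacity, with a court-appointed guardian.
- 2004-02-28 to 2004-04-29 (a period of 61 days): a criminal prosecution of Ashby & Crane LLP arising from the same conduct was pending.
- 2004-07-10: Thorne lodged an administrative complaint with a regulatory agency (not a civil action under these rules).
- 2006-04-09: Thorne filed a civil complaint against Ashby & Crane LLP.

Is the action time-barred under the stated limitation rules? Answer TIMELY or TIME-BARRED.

TIME-BARRED

The claim accrued on 2000-11-23, when the wrongful act occurred.
54 months from 2000-11-23 is 2005-05-23.
The period was tolled for 293 days by the plaintiff's legal incapacity (2003-02-10 to 2003-11-30), pushing the deadline to 2006-03-12.
No stated provision tolls the period for a criminal prosecution, so the interval from 2004-02-28 to 2004-04-29 has no effect on the deadline.
The other events in the timeline have no effect on the limitation period under the stated rules.
The 2006-04-09 filing falls after the 2006-03-12 deadline; the claim is time-barred.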